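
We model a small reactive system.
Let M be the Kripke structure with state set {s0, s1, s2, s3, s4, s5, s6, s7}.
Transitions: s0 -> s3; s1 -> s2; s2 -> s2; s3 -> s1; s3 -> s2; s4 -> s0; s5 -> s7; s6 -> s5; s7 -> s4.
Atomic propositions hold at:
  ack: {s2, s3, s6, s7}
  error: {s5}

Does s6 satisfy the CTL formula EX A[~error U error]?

Sat(~error) = {s0, s1, s2, s3, s4, s6, s7}
A[~error U error]: least fixpoint, start Z0 = Sat(error) = {s5}, add states in Sat(~error) with every successor in Z. Z1 = {s5, s6}; fixed.
Sat(A[~error U error]) = {s5, s6}
Sat(EX A[~error U error]) = {s : some successor in {s5, s6}} = {s6}
s6 ∈ Sat(EX A[~error U error]) = {s6}, so the formula holds at s6.

Yes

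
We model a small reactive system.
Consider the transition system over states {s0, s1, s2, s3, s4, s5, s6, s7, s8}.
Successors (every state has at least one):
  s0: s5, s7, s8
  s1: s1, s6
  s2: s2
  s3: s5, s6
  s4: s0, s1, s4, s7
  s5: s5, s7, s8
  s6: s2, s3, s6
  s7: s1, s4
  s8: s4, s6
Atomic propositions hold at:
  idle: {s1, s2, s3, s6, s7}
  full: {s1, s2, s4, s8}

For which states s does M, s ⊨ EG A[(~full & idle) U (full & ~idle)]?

{s4, s8}

Sat(~full) = {s0, s3, s5, s6, s7}
Sat(~full & idle) = {s3, s6, s7}
Sat(~idle) = {s0, s4, s5, s8}
Sat(full & ~idle) = {s4, s8}
A[(~full & idle) U (full & ~idle)]: least fixpoint, start Z0 = Sat((full & ~idle)) = {s4, s8}, add states in Sat(~full & idle) with every successor in Z. Already a fixed point.
Sat(A[(~full & idle) U (full & ~idle)]) = {s4, s8}
EG A[(~full & idle) U (full & ~idle)]: greatest fixpoint, start Z0 = {s4, s8}, keep only states in Sat with some successor in Z. Already a fixed point.
Sat(EG A[(~full & idle) U (full & ~idle)]) = {s4, s8}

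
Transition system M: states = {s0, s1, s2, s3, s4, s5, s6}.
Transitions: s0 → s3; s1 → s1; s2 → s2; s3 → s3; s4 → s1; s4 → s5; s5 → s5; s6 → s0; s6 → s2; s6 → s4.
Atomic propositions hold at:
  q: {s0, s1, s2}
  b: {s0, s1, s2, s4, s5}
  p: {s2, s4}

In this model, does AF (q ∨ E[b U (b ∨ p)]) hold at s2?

Sat(b ∨ p) = {s0, s1, s2, s4, s5}
E[b U (b ∨ p)]: least fixpoint, start Z0 = Sat((b ∨ p)) = {s0, s1, s2, s4, s5}, add states in Sat(b) with some successor in Z. Already a fixed point.
Sat(E[b U (b ∨ p)]) = {s0, s1, s2, s4, s5}
Sat(q ∨ E[b U (b ∨ p)]) = {s0, s1, s2, s4, s5}
AF (q ∨ E[b U (b ∨ p)]): least fixpoint, start Z0 = {s0, s1, s2, s4, s5}, add states with every successor in Z. Z1 = {s0, s1, s2, s4, s5, s6}; fixed.
Sat(AF (q ∨ E[b U (b ∨ p)])) = {s0, s1, s2, s4, s5, s6}
s2 ∈ Sat(AF (q ∨ E[b U (b ∨ p)])) = {s0, s1, s2, s4, s5, s6}, so the formula holds at s2.

Yes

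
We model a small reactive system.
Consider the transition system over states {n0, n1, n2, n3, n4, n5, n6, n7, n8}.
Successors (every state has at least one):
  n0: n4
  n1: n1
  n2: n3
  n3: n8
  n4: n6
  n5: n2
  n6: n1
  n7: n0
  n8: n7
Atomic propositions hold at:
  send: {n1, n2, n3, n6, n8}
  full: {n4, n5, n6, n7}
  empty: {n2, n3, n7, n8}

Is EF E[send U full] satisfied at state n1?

No

E[send U full]: least fixpoint, start Z0 = Sat(full) = {n4, n5, n6, n7}, add states in Sat(send) with some successor in Z. Z1 = {n4, n5, n6, n7, n8}; Z2 = {n3, n4, n5, n6, n7, n8}; Z3 = {n2, n3, n4, n5, n6, n7, n8}; fixed.
Sat(E[send U full]) = {n2, n3, n4, n5, n6, n7, n8}
EF E[send U full]: least fixpoint, start Z0 = {n2, n3, n4, n5, n6, n7, n8}, add states with some successor in Z. Z1 = {n0, n2, n3, n4, n5, n6, n7, n8}; fixed.
Sat(EF E[send U full]) = {n0, n2, n3, n4, n5, n6, n7, n8}
n1 ∉ Sat(EF E[send U full]) = {n0, n2, n3, n4, n5, n6, n7, n8}, so the formula does not hold at n1.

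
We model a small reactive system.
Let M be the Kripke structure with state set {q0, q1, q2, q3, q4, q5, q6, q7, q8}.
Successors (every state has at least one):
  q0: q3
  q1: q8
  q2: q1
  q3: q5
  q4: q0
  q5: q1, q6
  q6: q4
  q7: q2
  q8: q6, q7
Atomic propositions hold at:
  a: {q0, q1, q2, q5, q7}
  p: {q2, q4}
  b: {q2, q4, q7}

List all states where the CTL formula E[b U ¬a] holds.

{q3, q4, q6, q8}

Sat(¬a) = {q3, q4, q6, q8}
E[b U ¬a]: least fixpoint, start Z0 = Sat(¬a) = {q3, q4, q6, q8}, add states in Sat(b) with some successor in Z. Already a fixed point.
Sat(E[b U ¬a]) = {q3, q4, q6, q8}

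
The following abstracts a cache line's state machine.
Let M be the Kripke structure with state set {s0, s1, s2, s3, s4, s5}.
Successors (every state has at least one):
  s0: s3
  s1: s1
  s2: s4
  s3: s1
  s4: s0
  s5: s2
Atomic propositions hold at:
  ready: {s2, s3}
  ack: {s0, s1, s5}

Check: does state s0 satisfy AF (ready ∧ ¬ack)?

Yes

Sat(¬ack) = {s2, s3, s4}
Sat(ready ∧ ¬ack) = {s2, s3}
AF (ready ∧ ¬ack): least fixpoint, start Z0 = {s2, s3}, add states with every successor in Z. Z1 = {s0, s2, s3, s5}; Z2 = {s0, s2, s3, s4, s5}; fixed.
Sat(AF (ready ∧ ¬ack)) = {s0, s2, s3, s4, s5}
s0 ∈ Sat(AF (ready ∧ ¬ack)) = {s0, s2, s3, s4, s5}, so the formula holds at s0.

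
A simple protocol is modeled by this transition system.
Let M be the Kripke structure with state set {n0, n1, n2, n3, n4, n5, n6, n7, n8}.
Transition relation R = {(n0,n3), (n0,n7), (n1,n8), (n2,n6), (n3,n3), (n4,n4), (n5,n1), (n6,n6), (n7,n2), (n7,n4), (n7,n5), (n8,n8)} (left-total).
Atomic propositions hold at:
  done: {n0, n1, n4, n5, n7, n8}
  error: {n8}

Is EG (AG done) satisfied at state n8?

AG done: greatest fixpoint, start Z0 = {n0, n1, n4, n5, n7, n8}, keep only states in Sat with every successor in Z. Z1 = {n1, n4, n5, n8}; fixed.
Sat(AG done) = {n1, n4, n5, n8}
EG (AG done): greatest fixpoint, start Z0 = {n1, n4, n5, n8}, keep only states in Sat with some successor in Z. Already a fixed point.
Sat(EG (AG done)) = {n1, n4, n5, n8}
n8 ∈ Sat(EG (AG done)) = {n1, n4, n5, n8}, so the formula holds at n8.

Yes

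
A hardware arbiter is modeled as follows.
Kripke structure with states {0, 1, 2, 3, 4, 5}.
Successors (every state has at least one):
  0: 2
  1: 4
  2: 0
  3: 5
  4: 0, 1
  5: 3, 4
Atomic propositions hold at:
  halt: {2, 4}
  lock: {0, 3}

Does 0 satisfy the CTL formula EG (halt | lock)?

Sat(halt | lock) = {0, 2, 3, 4}
EG (halt | lock): greatest fixpoint, start Z0 = {0, 2, 3, 4}, keep only states in Sat with some successor in Z. Z1 = {0, 2, 4}; fixed.
Sat(EG (halt | lock)) = {0, 2, 4}
0 ∈ Sat(EG (halt | lock)) = {0, 2, 4}, so the formula holds at 0.

Yes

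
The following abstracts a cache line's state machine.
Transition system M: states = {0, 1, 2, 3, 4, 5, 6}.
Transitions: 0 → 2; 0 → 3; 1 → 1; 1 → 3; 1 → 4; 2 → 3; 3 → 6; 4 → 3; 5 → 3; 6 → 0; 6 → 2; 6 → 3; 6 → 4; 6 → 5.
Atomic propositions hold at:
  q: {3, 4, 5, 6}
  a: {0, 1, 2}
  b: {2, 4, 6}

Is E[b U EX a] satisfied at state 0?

Yes

Sat(EX a) = {s : some successor in {0, 1, 2}} = {0, 1, 6}
E[b U EX a]: least fixpoint, start Z0 = Sat(EX a) = {0, 1, 6}, add states in Sat(b) with some successor in Z. Already a fixed point.
Sat(E[b U EX a]) = {0, 1, 6}
0 ∈ Sat(E[b U EX a]) = {0, 1, 6}, so the formula holds at 0.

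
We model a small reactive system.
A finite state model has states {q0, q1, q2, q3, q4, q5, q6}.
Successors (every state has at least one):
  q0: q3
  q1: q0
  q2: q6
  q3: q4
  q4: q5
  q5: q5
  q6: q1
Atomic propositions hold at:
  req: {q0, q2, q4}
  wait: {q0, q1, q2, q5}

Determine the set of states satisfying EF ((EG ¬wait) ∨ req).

{q0, q1, q2, q3, q4, q6}

Sat(¬wait) = {q3, q4, q6}
EG ¬wait: greatest fixpoint, start Z0 = {q3, q4, q6}, keep only states in Sat with some successor in Z. Z1 = {q3}; Z2 = ∅; fixed.
Sat(EG ¬wait) = ∅
Sat((EG ¬wait) ∨ req) = {q0, q2, q4}
EF ((EG ¬wait) ∨ req): least fixpoint, start Z0 = {q0, q2, q4}, add states with some successor in Z. Z1 = {q0, q1, q2, q3, q4}; Z2 = {q0, q1, q2, q3, q4, q6}; fixed.
Sat(EF ((EG ¬wait) ∨ req)) = {q0, q1, q2, q3, q4, q6}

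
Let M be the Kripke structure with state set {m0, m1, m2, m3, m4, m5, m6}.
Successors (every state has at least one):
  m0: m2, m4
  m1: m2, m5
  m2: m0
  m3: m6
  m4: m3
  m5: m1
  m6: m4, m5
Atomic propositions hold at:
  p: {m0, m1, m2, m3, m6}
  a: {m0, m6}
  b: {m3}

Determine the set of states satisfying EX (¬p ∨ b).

Sat(¬p) = {m4, m5}
Sat(¬p ∨ b) = {m3, m4, m5}
Sat(EX (¬p ∨ b)) = {s : some successor in {m3, m4, m5}} = {m0, m1, m4, m6}

{m0, m1, m4, m6}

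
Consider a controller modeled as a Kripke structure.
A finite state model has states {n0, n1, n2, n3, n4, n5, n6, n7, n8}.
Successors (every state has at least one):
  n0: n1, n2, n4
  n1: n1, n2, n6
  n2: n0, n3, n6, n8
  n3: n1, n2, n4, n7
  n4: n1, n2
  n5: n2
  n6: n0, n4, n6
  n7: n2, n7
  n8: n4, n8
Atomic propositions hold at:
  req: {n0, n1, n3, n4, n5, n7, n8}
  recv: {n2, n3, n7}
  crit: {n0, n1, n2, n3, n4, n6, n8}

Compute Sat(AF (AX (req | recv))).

{n0, n3, n4, n5, n7, n8}

Sat(req | recv) = {n0, n1, n2, n3, n4, n5, n7, n8}
Sat(AX (req | recv)) = {s : every successor in {n0, n1, n2, n3, n4, n5, n7, n8}} = {n0, n3, n4, n5, n7, n8}
AF (AX (req | recv)): least fixpoint, start Z0 = {n0, n3, n4, n5, n7, n8}, add states with every successor in Z. Already a fixed point.
Sat(AF (AX (req | recv))) = {n0, n3, n4, n5, n7, n8}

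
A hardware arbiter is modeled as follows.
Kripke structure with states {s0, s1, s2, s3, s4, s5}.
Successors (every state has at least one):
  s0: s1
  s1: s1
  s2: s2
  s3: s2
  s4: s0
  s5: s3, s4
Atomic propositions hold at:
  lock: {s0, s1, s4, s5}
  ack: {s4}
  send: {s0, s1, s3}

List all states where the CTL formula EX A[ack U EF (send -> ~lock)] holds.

{s2, s3, s5}

Sat(~lock) = {s2, s3}
Sat(send -> ~lock) = {s2, s3, s4, s5}
EF (send -> ~lock): least fixpoint, start Z0 = {s2, s3, s4, s5}, add states with some successor in Z. Already a fixed point.
Sat(EF (send -> ~lock)) = {s2, s3, s4, s5}
A[ack U EF (send -> ~lock)]: least fixpoint, start Z0 = Sat(EF (send -> ~lock)) = {s2, s3, s4, s5}, add states in Sat(ack) with every successor in Z. Already a fixed point.
Sat(A[ack U EF (send -> ~lock)]) = {s2, s3, s4, s5}
Sat(EX A[ack U EF (send -> ~lock)]) = {s : some successor in {s2, s3, s4, s5}} = {s2, s3, s5}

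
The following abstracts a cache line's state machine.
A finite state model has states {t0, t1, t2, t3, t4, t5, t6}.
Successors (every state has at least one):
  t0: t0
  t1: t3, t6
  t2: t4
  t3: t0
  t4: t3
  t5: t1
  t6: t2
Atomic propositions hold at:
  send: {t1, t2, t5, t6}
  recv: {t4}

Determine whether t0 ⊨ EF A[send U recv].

No

A[send U recv]: least fixpoint, start Z0 = Sat(recv) = {t4}, add states in Sat(send) with every successor in Z. Z1 = {t2, t4}; Z2 = {t2, t4, t6}; fixed.
Sat(A[send U recv]) = {t2, t4, t6}
EF A[send U recv]: least fixpoint, start Z0 = {t2, t4, t6}, add states with some successor in Z. Z1 = {t1, t2, t4, t6}; Z2 = {t1, t2, t4, t5, t6}; fixed.
Sat(EF A[send U recv]) = {t1, t2, t4, t5, t6}
t0 ∉ Sat(EF A[send U recv]) = {t1, t2, t4, t5, t6}, so the formula does not hold at t0.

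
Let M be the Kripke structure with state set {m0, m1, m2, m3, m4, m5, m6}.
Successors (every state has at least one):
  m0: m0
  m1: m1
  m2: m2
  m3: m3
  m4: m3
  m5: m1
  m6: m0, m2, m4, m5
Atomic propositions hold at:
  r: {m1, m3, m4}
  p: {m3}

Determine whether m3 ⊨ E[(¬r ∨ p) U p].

Yes

Sat(¬r) = {m0, m2, m5, m6}
Sat(¬r ∨ p) = {m0, m2, m3, m5, m6}
E[(¬r ∨ p) U p]: least fixpoint, start Z0 = Sat(p) = {m3}, add states in Sat(¬r ∨ p) with some successor in Z. Already a fixed point.
Sat(E[(¬r ∨ p) U p]) = {m3}
m3 ∈ Sat(E[(¬r ∨ p) U p]) = {m3}, so the formula holds at m3.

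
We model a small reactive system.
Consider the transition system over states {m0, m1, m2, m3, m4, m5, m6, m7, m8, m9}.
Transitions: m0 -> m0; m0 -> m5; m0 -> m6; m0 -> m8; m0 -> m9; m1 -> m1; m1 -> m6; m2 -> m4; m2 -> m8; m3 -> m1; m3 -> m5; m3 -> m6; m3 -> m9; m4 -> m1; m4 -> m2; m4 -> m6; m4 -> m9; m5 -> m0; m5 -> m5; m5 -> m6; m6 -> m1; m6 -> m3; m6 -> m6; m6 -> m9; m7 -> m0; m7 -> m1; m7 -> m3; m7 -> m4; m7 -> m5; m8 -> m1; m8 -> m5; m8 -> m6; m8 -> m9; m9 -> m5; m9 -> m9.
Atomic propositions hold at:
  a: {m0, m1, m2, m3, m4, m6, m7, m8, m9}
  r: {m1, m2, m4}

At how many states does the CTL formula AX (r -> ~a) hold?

3

Sat(~a) = {m5}
Sat(r -> ~a) = {m0, m3, m5, m6, m7, m8, m9}
Sat(AX (r -> ~a)) = {s : every successor in {m0, m3, m5, m6, m7, m8, m9}} = {m0, m5, m9}
|Sat(AX (r -> ~a))| = |{m0, m5, m9}| = 3.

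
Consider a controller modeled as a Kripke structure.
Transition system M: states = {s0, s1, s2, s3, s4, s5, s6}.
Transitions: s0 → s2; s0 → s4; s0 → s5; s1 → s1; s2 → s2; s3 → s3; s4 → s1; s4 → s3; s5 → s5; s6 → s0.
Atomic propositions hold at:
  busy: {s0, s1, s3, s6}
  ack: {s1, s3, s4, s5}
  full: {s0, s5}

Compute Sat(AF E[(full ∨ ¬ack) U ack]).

Sat(¬ack) = {s0, s2, s6}
Sat(full ∨ ¬ack) = {s0, s2, s5, s6}
E[(full ∨ ¬ack) U ack]: least fixpoint, start Z0 = Sat(ack) = {s1, s3, s4, s5}, add states in Sat(full ∨ ¬ack) with some successor in Z. Z1 = {s0, s1, s3, s4, s5}; Z2 = {s0, s1, s3, s4, s5, s6}; fixed.
Sat(E[(full ∨ ¬ack) U ack]) = {s0, s1, s3, s4, s5, s6}
AF E[(full ∨ ¬ack) U ack]: least fixpoint, start Z0 = {s0, s1, s3, s4, s5, s6}, add states with every successor in Z. Already a fixed point.
Sat(AF E[(full ∨ ¬ack) U ack]) = {s0, s1, s3, s4, s5, s6}

{s0, s1, s3, s4, s5, s6}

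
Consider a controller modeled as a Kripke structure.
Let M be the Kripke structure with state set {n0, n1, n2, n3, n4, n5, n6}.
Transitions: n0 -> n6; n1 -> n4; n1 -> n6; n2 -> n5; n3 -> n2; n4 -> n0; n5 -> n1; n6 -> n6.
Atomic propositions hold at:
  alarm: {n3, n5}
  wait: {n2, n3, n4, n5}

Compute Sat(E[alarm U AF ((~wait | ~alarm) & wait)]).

Sat(~wait) = {n0, n1, n6}
Sat(~alarm) = {n0, n1, n2, n4, n6}
Sat(~wait | ~alarm) = {n0, n1, n2, n4, n6}
Sat((~wait | ~alarm) & wait) = {n2, n4}
AF ((~wait | ~alarm) & wait): least fixpoint, start Z0 = {n2, n4}, add states with every successor in Z. Z1 = {n2, n3, n4}; fixed.
Sat(AF ((~wait | ~alarm) & wait)) = {n2, n3, n4}
E[alarm U AF ((~wait | ~alarm) & wait)]: least fixpoint, start Z0 = Sat(AF ((~wait | ~alarm) & wait)) = {n2, n3, n4}, add states in Sat(alarm) with some successor in Z. Already a fixed point.
Sat(E[alarm U AF ((~wait | ~alarm) & wait)]) = {n2, n3, n4}

{n2, n3, n4}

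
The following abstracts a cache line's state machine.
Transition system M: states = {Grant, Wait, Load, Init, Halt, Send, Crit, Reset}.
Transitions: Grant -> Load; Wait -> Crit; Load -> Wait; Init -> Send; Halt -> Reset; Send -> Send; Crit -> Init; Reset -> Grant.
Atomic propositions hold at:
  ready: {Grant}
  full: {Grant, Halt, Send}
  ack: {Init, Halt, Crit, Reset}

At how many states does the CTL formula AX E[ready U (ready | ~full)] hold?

6

Sat(~full) = {Wait, Load, Init, Crit, Reset}
Sat(ready | ~full) = {Grant, Wait, Load, Init, Crit, Reset}
E[ready U (ready | ~full)]: least fixpoint, start Z0 = Sat((ready | ~full)) = {Grant, Wait, Load, Init, Crit, Reset}, add states in Sat(ready) with some successor in Z. Already a fixed point.
Sat(E[ready U (ready | ~full)]) = {Grant, Wait, Load, Init, Crit, Reset}
Sat(AX E[ready U (ready | ~full)]) = {s : every successor in {Grant, Wait, Load, Init, Crit, Reset}} = {Grant, Wait, Load, Halt, Crit, Reset}
|Sat(AX E[ready U (ready | ~full)])| = |{Grant, Wait, Load, Halt, Crit, Reset}| = 6.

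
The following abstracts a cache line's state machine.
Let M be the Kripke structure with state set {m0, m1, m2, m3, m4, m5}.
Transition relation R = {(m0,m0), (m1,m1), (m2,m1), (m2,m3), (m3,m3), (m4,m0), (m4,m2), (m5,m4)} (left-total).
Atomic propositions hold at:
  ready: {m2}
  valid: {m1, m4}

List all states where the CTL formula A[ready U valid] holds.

A[ready U valid]: least fixpoint, start Z0 = Sat(valid) = {m1, m4}, add states in Sat(ready) with every successor in Z. Already a fixed point.
Sat(A[ready U valid]) = {m1, m4}

{m1, m4}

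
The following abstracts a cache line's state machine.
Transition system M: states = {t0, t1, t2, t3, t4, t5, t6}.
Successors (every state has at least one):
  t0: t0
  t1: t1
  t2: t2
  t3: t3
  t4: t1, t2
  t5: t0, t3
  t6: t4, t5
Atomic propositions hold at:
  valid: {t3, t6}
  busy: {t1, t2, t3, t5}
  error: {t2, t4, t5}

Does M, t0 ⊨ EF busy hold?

EF busy: least fixpoint, start Z0 = {t1, t2, t3, t5}, add states with some successor in Z. Z1 = {t1, t2, t3, t4, t5, t6}; fixed.
Sat(EF busy) = {t1, t2, t3, t4, t5, t6}
t0 ∉ Sat(EF busy) = {t1, t2, t3, t4, t5, t6}, so the formula does not hold at t0.

No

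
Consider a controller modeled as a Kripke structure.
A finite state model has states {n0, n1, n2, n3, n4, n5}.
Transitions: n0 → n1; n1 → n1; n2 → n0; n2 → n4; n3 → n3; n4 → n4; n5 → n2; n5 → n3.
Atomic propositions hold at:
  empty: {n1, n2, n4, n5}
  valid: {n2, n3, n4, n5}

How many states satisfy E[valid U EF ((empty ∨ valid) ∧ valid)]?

Sat(empty ∨ valid) = {n1, n2, n3, n4, n5}
Sat((empty ∨ valid) ∧ valid) = {n2, n3, n4, n5}
EF ((empty ∨ valid) ∧ valid): least fixpoint, start Z0 = {n2, n3, n4, n5}, add states with some successor in Z. Already a fixed point.
Sat(EF ((empty ∨ valid) ∧ valid)) = {n2, n3, n4, n5}
E[valid U EF ((empty ∨ valid) ∧ valid)]: least fixpoint, start Z0 = Sat(EF ((empty ∨ valid) ∧ valid)) = {n2, n3, n4, n5}, add states in Sat(valid) with some successor in Z. Already a fixed point.
Sat(E[valid U EF ((empty ∨ valid) ∧ valid)]) = {n2, n3, n4, n5}
|Sat(E[valid U EF ((empty ∨ valid) ∧ valid)])| = |{n2, n3, n4, n5}| = 4.

4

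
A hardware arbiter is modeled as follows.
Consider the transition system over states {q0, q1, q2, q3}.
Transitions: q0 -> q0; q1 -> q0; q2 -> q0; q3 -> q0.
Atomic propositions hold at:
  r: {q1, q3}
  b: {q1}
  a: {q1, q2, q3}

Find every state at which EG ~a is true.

Sat(~a) = {q0}
EG ~a: greatest fixpoint, start Z0 = {q0}, keep only states in Sat with some successor in Z. Already a fixed point.
Sat(EG ~a) = {q0}

{q0}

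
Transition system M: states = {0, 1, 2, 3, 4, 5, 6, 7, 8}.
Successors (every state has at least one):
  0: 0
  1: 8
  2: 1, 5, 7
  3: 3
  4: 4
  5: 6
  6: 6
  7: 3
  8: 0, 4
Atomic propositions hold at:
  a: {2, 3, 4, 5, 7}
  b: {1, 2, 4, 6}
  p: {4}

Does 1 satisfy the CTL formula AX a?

No

Sat(AX a) = {s : every successor in {2, 3, 4, 5, 7}} = {3, 4, 7}
1 ∉ Sat(AX a) = {3, 4, 7}, so the formula does not hold at 1.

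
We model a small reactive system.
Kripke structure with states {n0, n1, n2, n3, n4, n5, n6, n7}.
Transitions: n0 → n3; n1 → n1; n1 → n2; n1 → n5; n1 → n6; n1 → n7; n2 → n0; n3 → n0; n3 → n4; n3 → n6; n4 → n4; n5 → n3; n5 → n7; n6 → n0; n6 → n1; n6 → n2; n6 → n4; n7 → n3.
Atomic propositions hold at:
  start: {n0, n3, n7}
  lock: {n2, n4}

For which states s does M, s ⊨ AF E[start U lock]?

E[start U lock]: least fixpoint, start Z0 = Sat(lock) = {n2, n4}, add states in Sat(start) with some successor in Z. Z1 = {n2, n3, n4}; Z2 = {n0, n2, n3, n4, n7}; fixed.
Sat(E[start U lock]) = {n0, n2, n3, n4, n7}
AF E[start U lock]: least fixpoint, start Z0 = {n0, n2, n3, n4, n7}, add states with every successor in Z. Z1 = {n0, n2, n3, n4, n5, n7}; fixed.
Sat(AF E[start U lock]) = {n0, n2, n3, n4, n5, n7}

{n0, n2, n3, n4, n5, n7}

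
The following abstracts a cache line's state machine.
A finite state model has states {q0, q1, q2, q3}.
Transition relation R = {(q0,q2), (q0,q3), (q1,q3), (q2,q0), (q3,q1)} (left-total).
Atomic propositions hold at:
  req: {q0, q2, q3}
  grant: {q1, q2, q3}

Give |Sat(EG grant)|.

2

EG grant: greatest fixpoint, start Z0 = {q1, q2, q3}, keep only states in Sat with some successor in Z. Z1 = {q1, q3}; fixed.
Sat(EG grant) = {q1, q3}
|Sat(EG grant)| = |{q1, q3}| = 2.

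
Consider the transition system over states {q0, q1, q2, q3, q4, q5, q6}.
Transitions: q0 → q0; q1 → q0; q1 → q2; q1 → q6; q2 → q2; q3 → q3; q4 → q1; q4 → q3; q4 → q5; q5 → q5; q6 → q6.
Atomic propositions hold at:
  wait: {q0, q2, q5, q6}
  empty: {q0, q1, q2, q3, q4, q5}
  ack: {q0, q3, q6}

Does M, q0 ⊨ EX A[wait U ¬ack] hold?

Sat(¬ack) = {q1, q2, q4, q5}
A[wait U ¬ack]: least fixpoint, start Z0 = Sat(¬ack) = {q1, q2, q4, q5}, add states in Sat(wait) with every successor in Z. Already a fixed point.
Sat(A[wait U ¬ack]) = {q1, q2, q4, q5}
Sat(EX A[wait U ¬ack]) = {s : some successor in {q1, q2, q4, q5}} = {q1, q2, q4, q5}
q0 ∉ Sat(EX A[wait U ¬ack]) = {q1, q2, q4, q5}, so the formula does not hold at q0.

No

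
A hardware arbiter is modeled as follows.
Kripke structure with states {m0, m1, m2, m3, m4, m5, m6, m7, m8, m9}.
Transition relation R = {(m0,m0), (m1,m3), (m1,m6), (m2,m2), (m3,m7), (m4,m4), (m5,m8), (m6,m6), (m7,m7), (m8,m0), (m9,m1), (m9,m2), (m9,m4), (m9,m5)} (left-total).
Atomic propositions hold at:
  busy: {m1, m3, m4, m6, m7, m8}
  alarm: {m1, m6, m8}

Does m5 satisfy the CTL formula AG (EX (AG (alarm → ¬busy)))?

Sat(¬busy) = {m0, m2, m5, m9}
Sat(alarm → ¬busy) = {m0, m2, m3, m4, m5, m7, m9}
AG (alarm → ¬busy): greatest fixpoint, start Z0 = {m0, m2, m3, m4, m5, m7, m9}, keep only states in Sat with every successor in Z. Z1 = {m0, m2, m3, m4, m7}; fixed.
Sat(AG (alarm → ¬busy)) = {m0, m2, m3, m4, m7}
Sat(EX (AG (alarm → ¬busy))) = {s : some successor in {m0, m2, m3, m4, m7}} = {m0, m1, m2, m3, m4, m7, m8, m9}
AG (EX (AG (alarm → ¬busy))): greatest fixpoint, start Z0 = {m0, m1, m2, m3, m4, m7, m8, m9}, keep only states in Sat with every successor in Z. Z1 = {m0, m2, m3, m4, m7, m8}; fixed.
Sat(AG (EX (AG (alarm → ¬busy)))) = {m0, m2, m3, m4, m7, m8}
m5 ∉ Sat(AG (EX (AG (alarm → ¬busy)))) = {m0, m2, m3, m4, m7, m8}, so the formula does not hold at m5.

No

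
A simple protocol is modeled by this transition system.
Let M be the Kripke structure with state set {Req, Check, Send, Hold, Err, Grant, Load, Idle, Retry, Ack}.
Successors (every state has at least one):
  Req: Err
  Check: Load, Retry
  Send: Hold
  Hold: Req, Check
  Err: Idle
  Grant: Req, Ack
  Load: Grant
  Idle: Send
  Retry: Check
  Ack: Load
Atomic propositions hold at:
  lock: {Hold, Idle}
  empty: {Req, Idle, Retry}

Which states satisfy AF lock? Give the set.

AF lock: least fixpoint, start Z0 = {Hold, Idle}, add states with every successor in Z. Z1 = {Send, Hold, Err, Idle}; Z2 = {Req, Send, Hold, Err, Idle}; fixed.
Sat(AF lock) = {Req, Send, Hold, Err, Idle}

{Req, Send, Hold, Err, Idle}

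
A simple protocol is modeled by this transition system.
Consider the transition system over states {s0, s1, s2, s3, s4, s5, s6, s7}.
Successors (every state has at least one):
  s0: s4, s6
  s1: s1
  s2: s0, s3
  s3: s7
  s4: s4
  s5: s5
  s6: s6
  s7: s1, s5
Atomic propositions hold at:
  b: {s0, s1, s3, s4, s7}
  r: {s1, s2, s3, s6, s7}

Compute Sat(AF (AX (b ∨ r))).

Sat(b ∨ r) = {s0, s1, s2, s3, s4, s6, s7}
Sat(AX (b ∨ r)) = {s : every successor in {s0, s1, s2, s3, s4, s6, s7}} = {s0, s1, s2, s3, s4, s6}
AF (AX (b ∨ r)): least fixpoint, start Z0 = {s0, s1, s2, s3, s4, s6}, add states with every successor in Z. Already a fixed point.
Sat(AF (AX (b ∨ r))) = {s0, s1, s2, s3, s4, s6}

{s0, s1, s2, s3, s4, s6}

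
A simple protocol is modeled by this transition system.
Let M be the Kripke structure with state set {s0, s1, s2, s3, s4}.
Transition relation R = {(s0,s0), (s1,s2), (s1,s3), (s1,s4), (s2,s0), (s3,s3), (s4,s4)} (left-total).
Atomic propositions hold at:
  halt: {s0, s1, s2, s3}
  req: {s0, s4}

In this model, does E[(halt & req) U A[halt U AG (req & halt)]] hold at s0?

Yes

Sat(halt & req) = {s0}
Sat(req & halt) = {s0}
AG (req & halt): greatest fixpoint, start Z0 = {s0}, keep only states in Sat with every successor in Z. Already a fixed point.
Sat(AG (req & halt)) = {s0}
A[halt U AG (req & halt)]: least fixpoint, start Z0 = Sat(AG (req & halt)) = {s0}, add states in Sat(halt) with every successor in Z. Z1 = {s0, s2}; fixed.
Sat(A[halt U AG (req & halt)]) = {s0, s2}
E[(halt & req) U A[halt U AG (req & halt)]]: least fixpoint, start Z0 = Sat(A[halt U AG (req & halt)]) = {s0, s2}, add states in Sat(halt & req) with some successor in Z. Already a fixed point.
Sat(E[(halt & req) U A[halt U AG (req & halt)]]) = {s0, s2}
s0 ∈ Sat(E[(halt & req) U A[halt U AG (req & halt)]]) = {s0, s2}, so the formula holds at s0.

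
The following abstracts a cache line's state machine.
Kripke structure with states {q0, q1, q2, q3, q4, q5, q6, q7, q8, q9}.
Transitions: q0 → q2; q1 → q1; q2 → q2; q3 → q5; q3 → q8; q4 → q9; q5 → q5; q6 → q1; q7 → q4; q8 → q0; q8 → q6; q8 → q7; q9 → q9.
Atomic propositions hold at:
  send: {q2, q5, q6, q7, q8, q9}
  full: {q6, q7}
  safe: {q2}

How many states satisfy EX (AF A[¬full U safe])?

3

Sat(¬full) = {q0, q1, q2, q3, q4, q5, q8, q9}
A[¬full U safe]: least fixpoint, start Z0 = Sat(safe) = {q2}, add states in Sat(¬full) with every successor in Z. Z1 = {q0, q2}; fixed.
Sat(A[¬full U safe]) = {q0, q2}
AF A[¬full U safe]: least fixpoint, start Z0 = {q0, q2}, add states with every successor in Z. Already a fixed point.
Sat(AF A[¬full U safe]) = {q0, q2}
Sat(EX (AF A[¬full U safe])) = {s : some successor in {q0, q2}} = {q0, q2, q8}
|Sat(EX (AF A[¬full U safe]))| = |{q0, q2, q8}| = 3.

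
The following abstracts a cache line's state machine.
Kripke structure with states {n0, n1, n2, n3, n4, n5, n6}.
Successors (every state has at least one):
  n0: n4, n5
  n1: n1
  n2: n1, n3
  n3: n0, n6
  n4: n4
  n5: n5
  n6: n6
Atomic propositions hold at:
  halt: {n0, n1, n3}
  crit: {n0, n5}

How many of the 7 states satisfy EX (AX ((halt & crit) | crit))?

2

Sat(halt & crit) = {n0}
Sat((halt & crit) | crit) = {n0, n5}
Sat(AX ((halt & crit) | crit)) = {s : every successor in {n0, n5}} = {n5}
Sat(EX (AX ((halt & crit) | crit))) = {s : some successor in {n5}} = {n0, n5}
|Sat(EX (AX ((halt & crit) | crit)))| = |{n0, n5}| = 2.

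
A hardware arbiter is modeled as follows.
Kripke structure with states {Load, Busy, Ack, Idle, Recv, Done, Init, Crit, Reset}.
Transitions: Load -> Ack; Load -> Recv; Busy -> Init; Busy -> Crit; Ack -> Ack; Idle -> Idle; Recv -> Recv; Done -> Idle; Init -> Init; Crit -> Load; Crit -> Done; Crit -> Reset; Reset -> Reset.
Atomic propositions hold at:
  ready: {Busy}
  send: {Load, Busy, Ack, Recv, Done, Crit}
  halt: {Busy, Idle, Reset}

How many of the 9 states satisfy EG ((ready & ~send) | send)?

5

Sat(~send) = {Idle, Init, Reset}
Sat(ready & ~send) = ∅
Sat((ready & ~send) | send) = {Load, Busy, Ack, Recv, Done, Crit}
EG ((ready & ~send) | send): greatest fixpoint, start Z0 = {Load, Busy, Ack, Recv, Done, Crit}, keep only states in Sat with some successor in Z. Z1 = {Load, Busy, Ack, Recv, Crit}; fixed.
Sat(EG ((ready & ~send) | send)) = {Load, Busy, Ack, Recv, Crit}
|Sat(EG ((ready & ~send) | send))| = |{Load, Busy, Ack, Recv, Crit}| = 5.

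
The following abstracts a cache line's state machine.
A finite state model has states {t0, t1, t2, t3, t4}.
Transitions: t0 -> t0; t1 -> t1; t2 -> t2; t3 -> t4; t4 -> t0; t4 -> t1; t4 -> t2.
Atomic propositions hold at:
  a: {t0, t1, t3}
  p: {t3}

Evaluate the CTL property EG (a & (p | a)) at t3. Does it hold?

Sat(p | a) = {t0, t1, t3}
Sat(a & (p | a)) = {t0, t1, t3}
EG (a & (p | a)): greatest fixpoint, start Z0 = {t0, t1, t3}, keep only states in Sat with some successor in Z. Z1 = {t0, t1}; fixed.
Sat(EG (a & (p | a))) = {t0, t1}
t3 ∉ Sat(EG (a & (p | a))) = {t0, t1}, so the formula does not hold at t3.

No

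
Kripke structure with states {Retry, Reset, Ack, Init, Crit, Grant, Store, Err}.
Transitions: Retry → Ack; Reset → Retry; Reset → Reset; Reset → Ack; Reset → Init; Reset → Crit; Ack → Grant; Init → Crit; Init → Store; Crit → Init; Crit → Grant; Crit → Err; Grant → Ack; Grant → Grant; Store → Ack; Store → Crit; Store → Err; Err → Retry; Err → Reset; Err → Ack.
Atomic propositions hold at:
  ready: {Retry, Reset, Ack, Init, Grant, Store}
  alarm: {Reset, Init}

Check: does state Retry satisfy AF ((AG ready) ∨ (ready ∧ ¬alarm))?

AG ready: greatest fixpoint, start Z0 = {Retry, Reset, Ack, Init, Grant, Store}, keep only states in Sat with every successor in Z. Z1 = {Retry, Ack, Grant}; fixed.
Sat(AG ready) = {Retry, Ack, Grant}
Sat(¬alarm) = {Retry, Ack, Crit, Grant, Store, Err}
Sat(ready ∧ ¬alarm) = {Retry, Ack, Grant, Store}
Sat((AG ready) ∨ (ready ∧ ¬alarm)) = {Retry, Ack, Grant, Store}
AF ((AG ready) ∨ (ready ∧ ¬alarm)): least fixpoint, start Z0 = {Retry, Ack, Grant, Store}, add states with every successor in Z. Already a fixed point.
Sat(AF ((AG ready) ∨ (ready ∧ ¬alarm))) = {Retry, Ack, Grant, Store}
Retry ∈ Sat(AF ((AG ready) ∨ (ready ∧ ¬alarm))) = {Retry, Ack, Grant, Store}, so the formula holds at Retry.

Yes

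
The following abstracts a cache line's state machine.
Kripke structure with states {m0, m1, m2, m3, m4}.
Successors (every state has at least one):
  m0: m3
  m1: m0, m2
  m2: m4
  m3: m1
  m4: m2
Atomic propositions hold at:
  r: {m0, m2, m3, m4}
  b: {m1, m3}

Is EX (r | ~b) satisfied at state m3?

Sat(~b) = {m0, m2, m4}
Sat(r | ~b) = {m0, m2, m3, m4}
Sat(EX (r | ~b)) = {s : some successor in {m0, m2, m3, m4}} = {m0, m1, m2, m4}
m3 ∉ Sat(EX (r | ~b)) = {m0, m1, m2, m4}, so the formula does not hold at m3.

No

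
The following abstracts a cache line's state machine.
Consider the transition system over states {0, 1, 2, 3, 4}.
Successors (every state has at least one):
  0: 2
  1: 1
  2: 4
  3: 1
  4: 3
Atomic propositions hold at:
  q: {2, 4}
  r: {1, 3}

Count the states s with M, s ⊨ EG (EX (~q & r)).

Sat(~q) = {0, 1, 3}
Sat(~q & r) = {1, 3}
Sat(EX (~q & r)) = {s : some successor in {1, 3}} = {1, 3, 4}
EG (EX (~q & r)): greatest fixpoint, start Z0 = {1, 3, 4}, keep only states in Sat with some successor in Z. Already a fixed point.
Sat(EG (EX (~q & r))) = {1, 3, 4}
|Sat(EG (EX (~q & r)))| = |{1, 3, 4}| = 3.

3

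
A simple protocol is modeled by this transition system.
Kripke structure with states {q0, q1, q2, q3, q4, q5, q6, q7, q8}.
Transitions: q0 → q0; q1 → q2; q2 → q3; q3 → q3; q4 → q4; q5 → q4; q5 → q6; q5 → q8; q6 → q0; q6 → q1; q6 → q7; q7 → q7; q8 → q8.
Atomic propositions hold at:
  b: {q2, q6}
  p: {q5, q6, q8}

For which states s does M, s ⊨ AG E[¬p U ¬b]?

{q0, q1, q2, q3, q4, q7, q8}

Sat(¬p) = {q0, q1, q2, q3, q4, q7}
Sat(¬b) = {q0, q1, q3, q4, q5, q7, q8}
E[¬p U ¬b]: least fixpoint, start Z0 = Sat(¬b) = {q0, q1, q3, q4, q5, q7, q8}, add states in Sat(¬p) with some successor in Z. Z1 = {q0, q1, q2, q3, q4, q5, q7, q8}; fixed.
Sat(E[¬p U ¬b]) = {q0, q1, q2, q3, q4, q5, q7, q8}
AG E[¬p U ¬b]: greatest fixpoint, start Z0 = {q0, q1, q2, q3, q4, q5, q7, q8}, keep only states in Sat with every successor in Z. Z1 = {q0, q1, q2, q3, q4, q7, q8}; fixed.
Sat(AG E[¬p U ¬b]) = {q0, q1, q2, q3, q4, q7, q8}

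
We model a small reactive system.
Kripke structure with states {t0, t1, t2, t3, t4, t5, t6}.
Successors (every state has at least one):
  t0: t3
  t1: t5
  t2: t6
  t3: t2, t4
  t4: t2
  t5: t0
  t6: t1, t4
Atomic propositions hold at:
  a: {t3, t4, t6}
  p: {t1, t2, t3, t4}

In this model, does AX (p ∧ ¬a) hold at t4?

Yes

Sat(¬a) = {t0, t1, t2, t5}
Sat(p ∧ ¬a) = {t1, t2}
Sat(AX (p ∧ ¬a)) = {s : every successor in {t1, t2}} = {t4}
t4 ∈ Sat(AX (p ∧ ¬a)) = {t4}, so the formula holds at t4.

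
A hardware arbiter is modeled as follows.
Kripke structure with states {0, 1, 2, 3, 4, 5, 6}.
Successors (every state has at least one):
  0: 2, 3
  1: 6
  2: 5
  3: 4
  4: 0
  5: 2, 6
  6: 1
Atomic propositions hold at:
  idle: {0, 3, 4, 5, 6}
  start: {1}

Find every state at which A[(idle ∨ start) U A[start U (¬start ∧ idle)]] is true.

Sat(idle ∨ start) = {0, 1, 3, 4, 5, 6}
Sat(¬start) = {0, 2, 3, 4, 5, 6}
Sat(¬start ∧ idle) = {0, 3, 4, 5, 6}
A[start U (¬start ∧ idle)]: least fixpoint, start Z0 = Sat((¬start ∧ idle)) = {0, 3, 4, 5, 6}, add states in Sat(start) with every successor in Z. Z1 = {0, 1, 3, 4, 5, 6}; fixed.
Sat(A[start U (¬start ∧ idle)]) = {0, 1, 3, 4, 5, 6}
A[(idle ∨ start) U A[start U (¬start ∧ idle)]]: least fixpoint, start Z0 = Sat(A[start U (¬start ∧ idle)]) = {0, 1, 3, 4, 5, 6}, add states in Sat(idle ∨ start) with every successor in Z. Already a fixed point.
Sat(A[(idle ∨ start) U A[start U (¬start ∧ idle)]]) = {0, 1, 3, 4, 5, 6}

{0, 1, 3, 4, 5, 6}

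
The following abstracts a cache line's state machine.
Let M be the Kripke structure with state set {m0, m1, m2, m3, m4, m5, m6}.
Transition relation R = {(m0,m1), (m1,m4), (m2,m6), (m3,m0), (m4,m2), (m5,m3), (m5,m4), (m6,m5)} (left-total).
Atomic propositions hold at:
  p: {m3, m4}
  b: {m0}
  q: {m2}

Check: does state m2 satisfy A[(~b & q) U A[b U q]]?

Sat(~b) = {m1, m2, m3, m4, m5, m6}
Sat(~b & q) = {m2}
A[b U q]: least fixpoint, start Z0 = Sat(q) = {m2}, add states in Sat(b) with every successor in Z. Already a fixed point.
Sat(A[b U q]) = {m2}
A[(~b & q) U A[b U q]]: least fixpoint, start Z0 = Sat(A[b U q]) = {m2}, add states in Sat(~b & q) with every successor in Z. Already a fixed point.
Sat(A[(~b & q) U A[b U q]]) = {m2}
m2 ∈ Sat(A[(~b & q) U A[b U q]]) = {m2}, so the formula holds at m2.

Yes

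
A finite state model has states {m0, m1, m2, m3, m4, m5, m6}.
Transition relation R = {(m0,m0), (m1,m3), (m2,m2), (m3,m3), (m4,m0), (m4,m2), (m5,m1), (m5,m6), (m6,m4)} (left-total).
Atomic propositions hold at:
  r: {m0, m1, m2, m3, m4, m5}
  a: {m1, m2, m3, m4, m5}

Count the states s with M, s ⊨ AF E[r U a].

6

E[r U a]: least fixpoint, start Z0 = Sat(a) = {m1, m2, m3, m4, m5}, add states in Sat(r) with some successor in Z. Already a fixed point.
Sat(E[r U a]) = {m1, m2, m3, m4, m5}
AF E[r U a]: least fixpoint, start Z0 = {m1, m2, m3, m4, m5}, add states with every successor in Z. Z1 = {m1, m2, m3, m4, m5, m6}; fixed.
Sat(AF E[r U a]) = {m1, m2, m3, m4, m5, m6}
|Sat(AF E[r U a])| = |{m1, m2, m3, m4, m5, m6}| = 6.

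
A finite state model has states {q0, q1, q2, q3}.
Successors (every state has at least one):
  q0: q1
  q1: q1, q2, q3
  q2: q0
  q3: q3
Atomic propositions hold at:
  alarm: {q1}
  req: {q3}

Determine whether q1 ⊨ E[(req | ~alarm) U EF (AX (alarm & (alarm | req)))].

Yes

Sat(~alarm) = {q0, q2, q3}
Sat(req | ~alarm) = {q0, q2, q3}
Sat(alarm | req) = {q1, q3}
Sat(alarm & (alarm | req)) = {q1}
Sat(AX (alarm & (alarm | req))) = {s : every successor in {q1}} = {q0}
EF (AX (alarm & (alarm | req))): least fixpoint, start Z0 = {q0}, add states with some successor in Z. Z1 = {q0, q2}; Z2 = {q0, q1, q2}; fixed.
Sat(EF (AX (alarm & (alarm | req)))) = {q0, q1, q2}
E[(req | ~alarm) U EF (AX (alarm & (alarm | req)))]: least fixpoint, start Z0 = Sat(EF (AX (alarm & (alarm | req)))) = {q0, q1, q2}, add states in Sat(req | ~alarm) with some successor in Z. Already a fixed point.
Sat(E[(req | ~alarm) U EF (AX (alarm & (alarm | req)))]) = {q0, q1, q2}
q1 ∈ Sat(E[(req | ~alarm) U EF (AX (alarm & (alarm | req)))]) = {q0, q1, q2}, so the formula holds at q1.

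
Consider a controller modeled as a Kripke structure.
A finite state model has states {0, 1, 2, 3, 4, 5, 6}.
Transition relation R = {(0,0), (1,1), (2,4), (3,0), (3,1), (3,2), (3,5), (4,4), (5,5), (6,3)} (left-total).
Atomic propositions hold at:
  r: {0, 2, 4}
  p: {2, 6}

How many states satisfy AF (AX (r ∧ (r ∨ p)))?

3

Sat(r ∨ p) = {0, 2, 4, 6}
Sat(r ∧ (r ∨ p)) = {0, 2, 4}
Sat(AX (r ∧ (r ∨ p))) = {s : every successor in {0, 2, 4}} = {0, 2, 4}
AF (AX (r ∧ (r ∨ p))): least fixpoint, start Z0 = {0, 2, 4}, add states with every successor in Z. Already a fixed point.
Sat(AF (AX (r ∧ (r ∨ p)))) = {0, 2, 4}
|Sat(AF (AX (r ∧ (r ∨ p))))| = |{0, 2, 4}| = 3.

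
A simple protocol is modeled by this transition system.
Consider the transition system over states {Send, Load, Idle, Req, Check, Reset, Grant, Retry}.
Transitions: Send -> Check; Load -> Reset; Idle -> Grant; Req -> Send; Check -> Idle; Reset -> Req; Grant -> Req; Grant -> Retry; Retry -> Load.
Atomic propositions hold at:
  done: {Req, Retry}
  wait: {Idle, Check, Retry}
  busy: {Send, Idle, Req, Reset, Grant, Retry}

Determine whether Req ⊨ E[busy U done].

E[busy U done]: least fixpoint, start Z0 = Sat(done) = {Req, Retry}, add states in Sat(busy) with some successor in Z. Z1 = {Req, Reset, Grant, Retry}; Z2 = {Idle, Req, Reset, Grant, Retry}; fixed.
Sat(E[busy U done]) = {Idle, Req, Reset, Grant, Retry}
Req ∈ Sat(E[busy U done]) = {Idle, Req, Reset, Grant, Retry}, so the formula holds at Req.

Yes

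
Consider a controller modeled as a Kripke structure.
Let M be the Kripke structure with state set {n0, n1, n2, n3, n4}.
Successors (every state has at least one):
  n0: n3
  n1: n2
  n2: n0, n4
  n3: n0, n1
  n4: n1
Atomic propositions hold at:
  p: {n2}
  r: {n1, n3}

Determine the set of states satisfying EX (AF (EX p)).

Sat(EX p) = {s : some successor in {n2}} = {n1}
AF (EX p): least fixpoint, start Z0 = {n1}, add states with every successor in Z. Z1 = {n1, n4}; fixed.
Sat(AF (EX p)) = {n1, n4}
Sat(EX (AF (EX p))) = {s : some successor in {n1, n4}} = {n2, n3, n4}

{n2, n3, n4}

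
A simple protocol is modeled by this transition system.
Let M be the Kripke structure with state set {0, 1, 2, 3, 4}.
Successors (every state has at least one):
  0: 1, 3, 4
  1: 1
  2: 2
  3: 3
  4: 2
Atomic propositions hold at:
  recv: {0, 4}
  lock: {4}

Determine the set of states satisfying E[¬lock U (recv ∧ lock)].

{0, 4}

Sat(¬lock) = {0, 1, 2, 3}
Sat(recv ∧ lock) = {4}
E[¬lock U (recv ∧ lock)]: least fixpoint, start Z0 = Sat((recv ∧ lock)) = {4}, add states in Sat(¬lock) with some successor in Z. Z1 = {0, 4}; fixed.
Sat(E[¬lock U (recv ∧ lock)]) = {0, 4}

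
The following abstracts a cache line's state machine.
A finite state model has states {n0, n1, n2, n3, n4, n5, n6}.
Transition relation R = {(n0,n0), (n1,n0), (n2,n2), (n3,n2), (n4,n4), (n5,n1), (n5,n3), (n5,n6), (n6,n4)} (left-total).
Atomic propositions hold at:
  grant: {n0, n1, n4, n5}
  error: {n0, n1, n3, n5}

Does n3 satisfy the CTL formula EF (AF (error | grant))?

Sat(error | grant) = {n0, n1, n3, n4, n5}
AF (error | grant): least fixpoint, start Z0 = {n0, n1, n3, n4, n5}, add states with every successor in Z. Z1 = {n0, n1, n3, n4, n5, n6}; fixed.
Sat(AF (error | grant)) = {n0, n1, n3, n4, n5, n6}
EF (AF (error | grant)): least fixpoint, start Z0 = {n0, n1, n3, n4, n5, n6}, add states with some successor in Z. Already a fixed point.
Sat(EF (AF (error | grant))) = {n0, n1, n3, n4, n5, n6}
n3 ∈ Sat(EF (AF (error | grant))) = {n0, n1, n3, n4, n5, n6}, so the formula holds at n3.

Yes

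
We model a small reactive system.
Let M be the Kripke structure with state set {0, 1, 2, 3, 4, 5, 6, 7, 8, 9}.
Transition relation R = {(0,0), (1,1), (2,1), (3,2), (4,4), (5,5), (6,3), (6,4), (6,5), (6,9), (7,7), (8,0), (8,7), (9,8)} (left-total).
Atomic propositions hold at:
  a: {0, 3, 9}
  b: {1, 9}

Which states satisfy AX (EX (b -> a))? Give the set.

{0, 4, 5, 6, 7, 8, 9}

Sat(b -> a) = {0, 2, 3, 4, 5, 6, 7, 8, 9}
Sat(EX (b -> a)) = {s : some successor in {0, 2, 3, 4, 5, 6, 7, 8, 9}} = {0, 3, 4, 5, 6, 7, 8, 9}
Sat(AX (EX (b -> a))) = {s : every successor in {0, 3, 4, 5, 6, 7, 8, 9}} = {0, 4, 5, 6, 7, 8, 9}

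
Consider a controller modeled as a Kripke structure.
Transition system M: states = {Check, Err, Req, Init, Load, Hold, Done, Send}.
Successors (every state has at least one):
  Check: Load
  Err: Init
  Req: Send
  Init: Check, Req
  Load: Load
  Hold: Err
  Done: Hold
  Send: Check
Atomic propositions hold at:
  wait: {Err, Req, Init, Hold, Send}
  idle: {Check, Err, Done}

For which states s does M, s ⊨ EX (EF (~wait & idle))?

Sat(~wait) = {Check, Load, Done}
Sat(~wait & idle) = {Check, Done}
EF (~wait & idle): least fixpoint, start Z0 = {Check, Done}, add states with some successor in Z. Z1 = {Check, Init, Done, Send}; Z2 = {Check, Err, Req, Init, Done, Send}; Z3 = {Check, Err, Req, Init, Hold, Done, Send}; fixed.
Sat(EF (~wait & idle)) = {Check, Err, Req, Init, Hold, Done, Send}
Sat(EX (EF (~wait & idle))) = {s : some successor in {Check, Err, Req, Init, Hold, Done, Send}} = {Err, Req, Init, Hold, Done, Send}

{Err, Req, Init, Hold, Done, Send}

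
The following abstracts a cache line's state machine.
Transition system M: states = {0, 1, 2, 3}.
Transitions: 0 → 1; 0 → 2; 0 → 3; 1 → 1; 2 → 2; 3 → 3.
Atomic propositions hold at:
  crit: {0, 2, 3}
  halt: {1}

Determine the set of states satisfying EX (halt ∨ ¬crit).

{0, 1}

Sat(¬crit) = {1}
Sat(halt ∨ ¬crit) = {1}
Sat(EX (halt ∨ ¬crit)) = {s : some successor in {1}} = {0, 1}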